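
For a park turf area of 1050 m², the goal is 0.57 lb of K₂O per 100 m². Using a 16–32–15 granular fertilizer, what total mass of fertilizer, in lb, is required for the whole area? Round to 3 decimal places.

Product per 100 m² = 0.57 / 15% = 3.8 lb.
Total product = 3.8 × 1050 / 100 = 39.9 lb.

39.900 lb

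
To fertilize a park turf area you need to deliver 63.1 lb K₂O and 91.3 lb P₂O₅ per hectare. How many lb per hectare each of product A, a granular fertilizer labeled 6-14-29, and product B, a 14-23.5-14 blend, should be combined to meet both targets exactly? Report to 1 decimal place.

With a, b = lb per hectare of product A and product B:
K₂O: 0.29·a + 0.14·b = 63.1
P₂O₅: 0.14·a + 0.235·b = 91.3
From row1: a = (63.1 − 0.14·b) / 0.29.
Into row2: 0.14·(63.1 − 0.14·b)/0.29 + 0.235·b = 91.3 → b = 363.399, a = 42.1524.

42.2 lb product A, 363.4 lb product B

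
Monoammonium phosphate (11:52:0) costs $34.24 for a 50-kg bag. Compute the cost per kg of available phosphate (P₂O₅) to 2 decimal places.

$1.32 per kg P₂O₅

P₂O₅ in bag = 50 × 52% = 26 kg.
Cost per kg P₂O₅ = $34.24 / 26 = $1.3169.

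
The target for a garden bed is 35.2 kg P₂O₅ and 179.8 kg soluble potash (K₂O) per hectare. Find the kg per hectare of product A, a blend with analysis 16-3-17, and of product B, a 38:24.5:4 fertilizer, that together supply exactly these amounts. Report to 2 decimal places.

With a, b = kg per hectare of product A and product B:
P₂O₅: 0.03·a + 0.245·b = 35.2
K₂O: 0.17·a + 0.04·b = 179.8
Eliminate a: (row1) − 0.03/0.17·(row2) → 0.237941·b = 3.47059, so b = 14.5859.
Back-substitute: a = (35.2 − 0.245·14.5859) / 0.03 = 1054.215.

1054.22 kg product A, 14.59 kg product B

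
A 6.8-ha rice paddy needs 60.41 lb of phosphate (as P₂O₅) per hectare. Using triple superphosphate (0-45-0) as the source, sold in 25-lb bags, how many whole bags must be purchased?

37 bags

Product per hectare = 60.41 / 45% = 134.244 lb.
Total product = 134.244 × 6.8 = 912.862 lb.
Bags = ⌈912.862 / 25⌉ = 37.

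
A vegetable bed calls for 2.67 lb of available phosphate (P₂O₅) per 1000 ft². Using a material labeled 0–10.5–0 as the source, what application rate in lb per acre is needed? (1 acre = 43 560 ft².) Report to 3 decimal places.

Product per 1000 ft² = 2.67 / 10.5% = 25.4286 lb.
Convert to per acre: 25.4286 × 43.56 = 1107.6686 lb.

1107.669 lb of product per acre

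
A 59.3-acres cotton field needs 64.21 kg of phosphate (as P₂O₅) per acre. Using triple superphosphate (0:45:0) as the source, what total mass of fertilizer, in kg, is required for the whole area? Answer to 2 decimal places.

8461.45 kg

Product per acre = 64.21 / 45% = 142.689 kg.
Total product = 142.689 × 59.3 = 8461.451 kg.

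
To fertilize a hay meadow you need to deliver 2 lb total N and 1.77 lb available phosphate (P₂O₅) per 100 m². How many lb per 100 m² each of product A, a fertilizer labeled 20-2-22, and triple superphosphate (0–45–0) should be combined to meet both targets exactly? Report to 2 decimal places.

10.00 lb product A, 3.49 lb triple superphosphate

Let a = lb of product A, b = lb of triple superphosphate (per 100 m²).
N: 0.2·a + 0·b = 2
P₂O₅: 0.02·a + 0.45·b = 1.77
Eliminate a: (row1) − 0.2/0.02·(row2) → -4.5·b = -15.7, so b = 3.48889.
Back-substitute: a = (2 − 0·3.48889) / 0.2 = 10.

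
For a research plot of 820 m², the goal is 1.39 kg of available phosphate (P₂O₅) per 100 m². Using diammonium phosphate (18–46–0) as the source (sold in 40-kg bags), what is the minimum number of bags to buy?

1 bags

Product per 100 m² = 1.39 / 46% = 3.02174 kg.
Total product = 3.02174 × 820 / 100 = 24.7783 kg.
Bags = ⌈24.7783 / 40⌉ = 1.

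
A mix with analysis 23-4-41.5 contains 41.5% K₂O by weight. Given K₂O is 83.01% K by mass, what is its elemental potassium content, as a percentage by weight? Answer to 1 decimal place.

34.4% K

%K = 41.5 × 0.8301 = 34.4491%.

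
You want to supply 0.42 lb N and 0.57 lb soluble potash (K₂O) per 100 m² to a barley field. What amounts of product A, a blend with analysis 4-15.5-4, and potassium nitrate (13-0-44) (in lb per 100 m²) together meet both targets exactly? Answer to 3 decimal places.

8.927 lb product A, 0.484 lb potassium nitrate

With a, b = lb per 100 m² of product A and potassium nitrate:
N: 0.04·a + 0.13·b = 0.42
K₂O: 0.04·a + 0.44·b = 0.57
Eliminate b: (row1) − 0.13/0.44·(row2) → 0.0281818·a = 0.251591, so a = 8.92742.
Then b = (0.57 − 0.04·8.92742) / 0.44 = 0.483871.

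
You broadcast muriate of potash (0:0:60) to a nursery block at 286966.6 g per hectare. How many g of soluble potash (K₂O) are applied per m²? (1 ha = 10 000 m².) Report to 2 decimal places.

K₂O per hectare = 286966.6 × 60% = 172180 g.
Convert to per m²: 172180 × 0.0001 = 17.218 g.

17.22 g K₂O per sq m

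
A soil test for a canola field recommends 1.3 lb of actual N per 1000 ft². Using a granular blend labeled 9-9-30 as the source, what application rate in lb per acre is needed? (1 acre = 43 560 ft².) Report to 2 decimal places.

629.20 lb of product per acre

Product per 1000 ft² = 1.3 / 9% = 14.4444 lb.
Convert to per acre: 14.4444 × 43.56 = 629.2 lb.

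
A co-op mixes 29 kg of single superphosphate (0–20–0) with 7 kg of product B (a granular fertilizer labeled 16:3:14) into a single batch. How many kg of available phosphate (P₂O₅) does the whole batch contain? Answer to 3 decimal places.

P₂O₅ mass = 20%×29 + 3%×7 = 6.01 kg.

6.010 kg P₂O₅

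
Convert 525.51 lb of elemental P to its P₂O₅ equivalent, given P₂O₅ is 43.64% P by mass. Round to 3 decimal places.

P₂O₅ = 525.51 / 0.4364 = 1204.1934 lb.

1204.193 lb P₂O₅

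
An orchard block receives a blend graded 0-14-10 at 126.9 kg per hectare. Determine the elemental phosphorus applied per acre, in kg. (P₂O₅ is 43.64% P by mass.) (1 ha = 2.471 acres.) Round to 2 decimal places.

3.14 kg P per acre

P₂O₅ per hectare = 126.9 × 14% = 17.766 kg.
Elemental P = 17.766 × 0.4364 = 7.75308 kg per hectare.
Convert to per acre: 7.75308 × 0.404694 = 3.13763 kg.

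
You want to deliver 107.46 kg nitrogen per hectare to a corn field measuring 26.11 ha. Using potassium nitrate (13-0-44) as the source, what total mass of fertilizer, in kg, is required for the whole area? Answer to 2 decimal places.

21582.93 kg

Product per hectare = 107.46 / 13% = 826.615 kg.
Total product = 826.615 × 26.11 = 21582.928 kg.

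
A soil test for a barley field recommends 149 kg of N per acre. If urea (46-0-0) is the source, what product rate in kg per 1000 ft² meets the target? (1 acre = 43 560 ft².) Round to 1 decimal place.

7.4 kg of product per thousand sq ft

Product per acre = 149 / 46% = 323.913 kg.
Convert to per 1000 ft²: 323.913 × 0.0229568 = 7.43602 kg.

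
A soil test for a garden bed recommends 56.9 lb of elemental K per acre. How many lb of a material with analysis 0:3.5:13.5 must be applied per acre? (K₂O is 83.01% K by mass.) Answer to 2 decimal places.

507.75 lb of product per acre

As K₂O: 56.9 / 0.8301 = 68.546 lb per acre.
Product per acre = 68.546 / 13.5% = 507.748 lb.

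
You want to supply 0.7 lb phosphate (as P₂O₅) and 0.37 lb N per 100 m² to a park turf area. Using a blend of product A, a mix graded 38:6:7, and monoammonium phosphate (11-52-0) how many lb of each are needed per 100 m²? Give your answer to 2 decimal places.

Per-100 m² balance (a = product A, b = monoammonium phosphate):
P₂O₅: 0.06·a + 0.52·b = 0.7
N: 0.38·a + 0.11·b = 0.37
Eliminate a: (row1) − 0.06/0.38·(row2) → 0.502632·b = 0.641579, so b = 1.27644.
Back-substitute: a = (0.7 − 0.52·1.27644) / 0.06 = 0.604188.

0.60 lb product A, 1.28 lb monoammonium phosphate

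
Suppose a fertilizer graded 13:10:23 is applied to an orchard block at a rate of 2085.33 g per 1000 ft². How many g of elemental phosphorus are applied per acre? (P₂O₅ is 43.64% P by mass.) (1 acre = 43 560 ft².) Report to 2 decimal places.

3964.13 g P per acre

P₂O₅ per 1000 ft² = 2085.33 × 10% = 208.533 g.
Elemental P = 208.533 × 0.4364 = 91.0038 g per 1000 ft².
Convert to per acre: 91.0038 × 43.56 = 3964.126 g.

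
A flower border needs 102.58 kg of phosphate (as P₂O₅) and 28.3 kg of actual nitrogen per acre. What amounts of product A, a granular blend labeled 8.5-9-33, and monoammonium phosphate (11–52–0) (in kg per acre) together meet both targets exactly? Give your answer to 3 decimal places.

100.064 kg product A, 179.950 kg monoammonium phosphate

With a, b = kg per acre of product A and monoammonium phosphate:
P₂O₅: 0.09·a + 0.52·b = 102.58
N: 0.085·a + 0.11·b = 28.3
From row1: a = (102.58 − 0.52·b) / 0.09.
Into row2: 0.085·(102.58 − 0.52·b)/0.09 + 0.11·b = 28.3 → b = 179.9504, a = 100.0641.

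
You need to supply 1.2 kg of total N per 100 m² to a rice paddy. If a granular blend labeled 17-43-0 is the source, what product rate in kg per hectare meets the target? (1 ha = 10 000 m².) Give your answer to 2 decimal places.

Product per 100 m² = 1.2 / 17% = 7.05882 kg.
Convert to per hectare: 7.05882 × 100 = 705.882 kg.

705.88 kg of product per hectare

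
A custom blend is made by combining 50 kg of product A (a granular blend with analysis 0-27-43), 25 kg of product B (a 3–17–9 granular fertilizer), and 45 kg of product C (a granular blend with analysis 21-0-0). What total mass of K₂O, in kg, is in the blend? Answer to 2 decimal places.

K₂O mass = 43%×50 + 9%×25 + 0%×45 = 23.75 kg.

23.75 kg K₂O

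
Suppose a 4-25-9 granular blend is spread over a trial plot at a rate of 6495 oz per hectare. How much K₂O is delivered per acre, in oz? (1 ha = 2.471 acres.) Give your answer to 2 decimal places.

K₂O per hectare = 6495 × 9% = 584.55 oz.
Convert to per acre: 584.55 × 0.404694 = 236.564 oz.

236.56 oz K₂O per acre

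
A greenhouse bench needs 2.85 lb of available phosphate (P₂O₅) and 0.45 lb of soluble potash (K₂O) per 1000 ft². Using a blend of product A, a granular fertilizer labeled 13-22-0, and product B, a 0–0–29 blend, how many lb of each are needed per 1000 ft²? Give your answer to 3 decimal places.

Per-1000 ft² balance (a = product A, b = product B):
P₂O₅: 0.22·a + 0·b = 2.85
K₂O: 0·a + 0.29·b = 0.45
Solving simultaneously: a = 12.9545, b = 1.55172.

12.955 lb product A, 1.552 lb product B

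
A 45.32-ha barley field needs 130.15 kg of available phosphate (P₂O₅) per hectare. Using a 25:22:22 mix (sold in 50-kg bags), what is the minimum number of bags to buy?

Product per hectare = 130.15 / 22% = 591.591 kg.
Total product = 591.591 × 45.32 = 26810.9 kg.
Bags = ⌈26810.9 / 50⌉ = 537.

537 bags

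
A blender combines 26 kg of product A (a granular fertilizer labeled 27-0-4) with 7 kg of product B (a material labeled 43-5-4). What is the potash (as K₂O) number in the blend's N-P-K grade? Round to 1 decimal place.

Total mass = 26 + 7 = 33 kg.
K₂O mass = 4%×26 + 4%×7 = 1.32 kg.
% K₂O = 1.32 / 33 = 4%.

4.0% K₂O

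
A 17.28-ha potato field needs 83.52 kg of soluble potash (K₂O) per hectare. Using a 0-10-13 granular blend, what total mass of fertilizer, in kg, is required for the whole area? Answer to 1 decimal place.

11101.7 kg

Product per hectare = 83.52 / 13% = 642.462 kg.
Total product = 642.462 × 17.28 = 11101.74 kg.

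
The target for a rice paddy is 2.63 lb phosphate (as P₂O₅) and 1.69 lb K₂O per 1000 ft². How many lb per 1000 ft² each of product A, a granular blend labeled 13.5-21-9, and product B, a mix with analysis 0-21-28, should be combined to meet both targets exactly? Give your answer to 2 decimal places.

Per-1000 ft² balance (a = product A, b = product B):
P₂O₅: 0.21·a + 0.21·b = 2.63
K₂O: 0.09·a + 0.28·b = 1.69
Eliminate a: (row1) − 0.21/0.09·(row2) → -0.443333·b = -1.31333, so b = 2.96241.
Back-substitute: a = (2.63 − 0.21·2.96241) / 0.21 = 9.5614.

9.56 lb product A, 2.96 lb product B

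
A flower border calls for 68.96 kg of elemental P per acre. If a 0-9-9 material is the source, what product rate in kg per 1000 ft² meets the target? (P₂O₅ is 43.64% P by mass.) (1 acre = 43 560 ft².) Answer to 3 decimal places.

40.307 kg of product per thousand sq ft

As P₂O₅: 68.96 / 0.4364 = 158.02 kg per acre.
Product per acre = 158.02 / 9% = 1755.78 kg.
Convert to per 1000 ft²: 1755.78 × 0.0229568 = 40.3072 kg.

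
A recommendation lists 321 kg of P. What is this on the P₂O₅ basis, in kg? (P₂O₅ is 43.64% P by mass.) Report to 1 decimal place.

735.6 kg P₂O₅

P₂O₅ = 321 / 0.4364 = 735.564 kg.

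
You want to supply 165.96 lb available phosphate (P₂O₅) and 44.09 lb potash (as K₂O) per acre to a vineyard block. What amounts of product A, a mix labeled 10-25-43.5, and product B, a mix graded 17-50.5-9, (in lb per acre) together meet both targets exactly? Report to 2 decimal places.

37.17 lb product A, 310.23 lb product B

Per-acre balance (a = product A, b = product B):
P₂O₅: 0.25·a + 0.505·b = 165.96
K₂O: 0.435·a + 0.09·b = 44.09
Eliminate a: (row1) − 0.25/0.435·(row2) → 0.453276·b = 140.621, so b = 310.233.
Back-substitute: a = (165.96 − 0.505·310.233) / 0.25 = 37.1703.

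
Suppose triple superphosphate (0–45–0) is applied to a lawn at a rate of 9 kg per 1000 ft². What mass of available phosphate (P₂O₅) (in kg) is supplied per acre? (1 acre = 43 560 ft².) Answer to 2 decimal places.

P₂O₅ per 1000 ft² = 9 × 45% = 4.05 kg.
Convert to per acre: 4.05 × 43.56 = 176.418 kg.

176.42 kg P₂O₅ per acre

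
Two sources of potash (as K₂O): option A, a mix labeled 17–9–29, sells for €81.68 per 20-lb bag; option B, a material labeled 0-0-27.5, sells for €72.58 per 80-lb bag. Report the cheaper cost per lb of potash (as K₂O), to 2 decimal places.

€3.30 per lb K₂O (option B)

option A: K₂O per bag = 20 × 29% = 5.8 lb; cost = 81.68 / 5.8 = €14.0828/lb K₂O.
option B: K₂O per bag = 80 × 27.5% = 22 lb; cost = 72.58 / 22 = €3.2991/lb K₂O.
option B is cheaper.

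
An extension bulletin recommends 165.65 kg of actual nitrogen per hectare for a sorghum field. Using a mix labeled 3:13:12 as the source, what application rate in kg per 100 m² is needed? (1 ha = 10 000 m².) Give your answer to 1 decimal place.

Product per hectare = 165.65 / 3% = 5521.67 kg.
Convert to per 100 m²: 5521.67 × 0.01 = 55.2167 kg.

55.2 kg of product per hundred sq m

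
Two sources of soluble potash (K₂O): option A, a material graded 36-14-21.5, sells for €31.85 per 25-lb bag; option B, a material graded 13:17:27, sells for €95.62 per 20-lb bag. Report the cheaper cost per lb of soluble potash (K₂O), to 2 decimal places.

option A: K₂O per bag = 25 × 21.5% = 5.375 lb; cost = 31.85 / 5.375 = €5.9256/lb K₂O.
option B: K₂O per bag = 20 × 27% = 5.4 lb; cost = 95.62 / 5.4 = €17.7074/lb K₂O.
option A is cheaper.

€5.93 per lb K₂O (option A)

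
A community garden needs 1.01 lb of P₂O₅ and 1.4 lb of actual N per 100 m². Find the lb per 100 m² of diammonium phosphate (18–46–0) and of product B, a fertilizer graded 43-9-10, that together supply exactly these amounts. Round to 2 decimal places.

1.70 lb diammonium phosphate, 2.55 lb product B

With a, b = lb per 100 m² of diammonium phosphate and product B:
P₂O₅: 0.46·a + 0.09·b = 1.01
N: 0.18·a + 0.43·b = 1.4
Eliminate b: (row1) − 0.09/0.43·(row2) → 0.422326·a = 0.716977, so a = 1.69769.
Then b = (1.4 − 0.18·1.69769) / 0.43 = 2.54515.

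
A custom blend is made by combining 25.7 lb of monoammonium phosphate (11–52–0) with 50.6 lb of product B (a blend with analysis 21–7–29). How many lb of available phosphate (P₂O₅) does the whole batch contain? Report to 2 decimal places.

P₂O₅ mass = 52%×25.7 + 7%×50.6 = 16.906 lb.

16.91 lb P₂O₅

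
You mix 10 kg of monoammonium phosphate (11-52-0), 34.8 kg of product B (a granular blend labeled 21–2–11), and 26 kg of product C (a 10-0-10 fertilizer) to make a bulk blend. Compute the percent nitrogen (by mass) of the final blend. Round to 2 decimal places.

15.55% N

Total mass = 10 + 34.8 + 26 = 70.8 kg.
N mass = 11%×10 + 21%×34.8 + 10%×26 = 11.008 kg.
% N = 11.008 / 70.8 = 15.548%.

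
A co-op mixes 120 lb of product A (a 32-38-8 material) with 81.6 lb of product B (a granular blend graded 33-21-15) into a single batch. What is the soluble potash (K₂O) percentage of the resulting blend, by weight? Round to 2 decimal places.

Total mass = 120 + 81.6 = 201.6 lb.
K₂O mass = 8%×120 + 15%×81.6 = 21.84 lb.
% K₂O = 21.84 / 201.6 = 10.8333%.

10.83% K₂O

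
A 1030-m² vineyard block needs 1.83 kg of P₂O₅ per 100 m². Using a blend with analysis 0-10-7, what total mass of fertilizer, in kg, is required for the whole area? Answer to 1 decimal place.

Product per 100 m² = 1.83 / 10% = 18.3 kg.
Total product = 18.3 × 1030 / 100 = 188.49 kg.

188.5 kg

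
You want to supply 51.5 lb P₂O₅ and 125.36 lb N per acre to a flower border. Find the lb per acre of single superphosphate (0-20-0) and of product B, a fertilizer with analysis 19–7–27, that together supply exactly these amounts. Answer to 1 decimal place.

26.6 lb single superphosphate, 659.8 lb product B

Let a = lb of single superphosphate, b = lb of product B (per acre).
P₂O₅: 0.2·a + 0.07·b = 51.5
N: 0·a + 0.19·b = 125.36
Solving simultaneously: a = 26.5737, b = 659.789.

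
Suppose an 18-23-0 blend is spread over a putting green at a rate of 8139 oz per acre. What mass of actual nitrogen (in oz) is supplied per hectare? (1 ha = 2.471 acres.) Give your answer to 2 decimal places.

3620.06 oz N per hectare

nitrogen per acre = 8139 × 18% = 1465.02 oz.
Convert to per hectare: 1465.02 × 2.471 = 3620.064 oz.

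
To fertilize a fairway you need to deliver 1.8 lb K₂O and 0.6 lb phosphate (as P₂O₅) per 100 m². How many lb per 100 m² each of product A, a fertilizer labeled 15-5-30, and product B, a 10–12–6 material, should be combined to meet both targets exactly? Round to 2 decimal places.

Let a = lb of product A, b = lb of product B (per 100 m²).
K₂O: 0.3·a + 0.06·b = 1.8
P₂O₅: 0.05·a + 0.12·b = 0.6
Solving simultaneously: a = 5.45455, b = 2.72727.

5.45 lb product A, 2.73 lb product B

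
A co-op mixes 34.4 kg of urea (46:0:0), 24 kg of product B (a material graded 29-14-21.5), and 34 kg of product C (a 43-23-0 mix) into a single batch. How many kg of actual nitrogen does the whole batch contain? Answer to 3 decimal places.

N mass = 46%×34.4 + 29%×24 + 43%×34 = 37.404 kg.

37.404 kg N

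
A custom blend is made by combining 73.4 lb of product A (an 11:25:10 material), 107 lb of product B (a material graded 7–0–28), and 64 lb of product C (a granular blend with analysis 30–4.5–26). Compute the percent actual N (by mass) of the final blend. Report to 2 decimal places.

14.22% N

Total mass = 73.4 + 107 + 64 = 244.4 lb.
N mass = 11%×73.4 + 7%×107 + 30%×64 = 34.764 lb.
% N = 34.764 / 244.4 = 14.2242%.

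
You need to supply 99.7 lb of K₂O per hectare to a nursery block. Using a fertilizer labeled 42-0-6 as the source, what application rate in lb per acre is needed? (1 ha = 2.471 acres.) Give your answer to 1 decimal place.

Product per hectare = 99.7 / 6% = 1661.67 lb.
Convert to per acre: 1661.67 × 0.404694 = 672.467 lb.

672.5 lb of product per acre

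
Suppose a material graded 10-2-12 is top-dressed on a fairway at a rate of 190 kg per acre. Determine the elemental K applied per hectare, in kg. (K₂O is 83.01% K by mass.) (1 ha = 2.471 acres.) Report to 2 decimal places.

K₂O per acre = 190 × 12% = 22.8 kg.
Elemental K = 22.8 × 0.8301 = 18.9263 kg per acre.
Convert to per hectare: 18.9263 × 2.471 = 46.7668 kg.

46.77 kg K per hectare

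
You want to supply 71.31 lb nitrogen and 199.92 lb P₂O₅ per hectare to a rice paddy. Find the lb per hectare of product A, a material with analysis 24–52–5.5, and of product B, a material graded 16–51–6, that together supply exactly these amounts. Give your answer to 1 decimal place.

111.8 lb product A, 278.1 lb product B

Per-hectare balance (a = product A, b = product B):
N: 0.24·a + 0.16·b = 71.31
P₂O₅: 0.52·a + 0.51·b = 199.92
From row1: a = (71.31 − 0.16·b) / 0.24.
Into row2: 0.52·(71.31 − 0.16·b)/0.24 + 0.51·b = 199.92 → b = 278.051, a = 111.758.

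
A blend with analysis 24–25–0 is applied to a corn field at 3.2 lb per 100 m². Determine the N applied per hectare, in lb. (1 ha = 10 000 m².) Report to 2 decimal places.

nitrogen per 100 m² = 3.2 × 24% = 0.768 lb.
Convert to per hectare: 0.768 × 100 = 76.8 lb.

76.80 lb N per hectare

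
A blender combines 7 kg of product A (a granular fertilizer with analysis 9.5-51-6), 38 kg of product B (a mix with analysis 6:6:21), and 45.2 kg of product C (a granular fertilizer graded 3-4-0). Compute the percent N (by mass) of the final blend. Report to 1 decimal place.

4.8% N

Total mass = 7 + 38 + 45.2 = 90.2 kg.
N mass = 9.5%×7 + 6%×38 + 3%×45.2 = 4.301 kg.
% N = 4.301 / 90.2 = 4.76829%.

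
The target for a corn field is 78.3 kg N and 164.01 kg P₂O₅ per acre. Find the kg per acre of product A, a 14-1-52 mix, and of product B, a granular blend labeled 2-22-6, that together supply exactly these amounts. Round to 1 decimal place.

Per-acre balance (a = product A, b = product B):
N: 0.14·a + 0.02·b = 78.3
P₂O₅: 0.01·a + 0.22·b = 164.01
From row1: a = (78.3 − 0.02·b) / 0.14.
Into row2: 0.01·(78.3 − 0.02·b)/0.14 + 0.22·b = 164.01 → b = 724.784, a = 455.745.

455.7 kg product A, 724.8 kg product B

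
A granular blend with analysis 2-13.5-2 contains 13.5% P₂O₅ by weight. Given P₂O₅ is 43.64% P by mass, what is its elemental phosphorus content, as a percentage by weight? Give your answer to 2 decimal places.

5.89% P

%P = 13.5 × 0.4364 = 5.8914%.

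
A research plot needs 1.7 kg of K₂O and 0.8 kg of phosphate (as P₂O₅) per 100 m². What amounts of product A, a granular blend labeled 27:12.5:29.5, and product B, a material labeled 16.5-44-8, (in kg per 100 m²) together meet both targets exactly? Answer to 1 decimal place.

With a, b = kg per 100 m² of product A and product B:
K₂O: 0.295·a + 0.08·b = 1.7
P₂O₅: 0.125·a + 0.44·b = 0.8
Eliminate a: (row1) − 0.295/0.125·(row2) → -0.9584·b = -0.188, so b = 0.19616.
Back-substitute: a = (1.7 − 0.08·0.19616) / 0.295 = 5.70952.

5.7 kg product A, 0.2 kg product B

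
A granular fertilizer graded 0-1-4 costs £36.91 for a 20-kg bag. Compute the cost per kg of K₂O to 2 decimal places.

£46.14 per kg K₂O

K₂O in bag = 20 × 4% = 0.8 kg.
Cost per kg K₂O = £36.91 / 0.8 = £46.1375.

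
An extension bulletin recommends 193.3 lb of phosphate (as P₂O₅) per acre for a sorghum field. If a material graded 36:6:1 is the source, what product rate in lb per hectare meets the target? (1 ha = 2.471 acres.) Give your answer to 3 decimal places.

Product per acre = 193.3 / 6% = 3221.67 lb.
Convert to per hectare: 3221.67 × 2.471 = 7960.7383 lb.

7960.738 lb of product per hectare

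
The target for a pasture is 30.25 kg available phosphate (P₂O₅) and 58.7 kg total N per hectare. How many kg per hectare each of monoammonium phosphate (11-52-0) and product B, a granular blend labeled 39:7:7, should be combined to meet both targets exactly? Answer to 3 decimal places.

With a, b = kg per hectare of monoammonium phosphate and product B:
P₂O₅: 0.52·a + 0.07·b = 30.25
N: 0.11·a + 0.39·b = 58.7
Eliminate a: (row1) − 0.52/0.11·(row2) → -1.77364·b = -247.241, so b = 139.3977.
Back-substitute: a = (30.25 − 0.07·139.3977) / 0.52 = 39.407996.

39.408 kg monoammonium phosphate, 139.398 kg product B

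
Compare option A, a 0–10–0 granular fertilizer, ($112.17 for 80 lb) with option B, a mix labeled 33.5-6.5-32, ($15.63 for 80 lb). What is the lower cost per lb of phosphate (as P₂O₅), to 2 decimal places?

option A: P₂O₅ per bag = 80 × 10% = 8 lb; cost = 112.17 / 8 = $14.0213/lb P₂O₅.
option B: P₂O₅ per bag = 80 × 6.5% = 5.2 lb; cost = 15.63 / 5.2 = $3.0058/lb P₂O₅.
option B is cheaper.

$3.01 per lb P₂O₅ (option B)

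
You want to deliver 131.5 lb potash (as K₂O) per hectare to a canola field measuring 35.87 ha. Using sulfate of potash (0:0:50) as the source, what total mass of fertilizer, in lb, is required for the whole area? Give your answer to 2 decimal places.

Product per hectare = 131.5 / 50% = 263 lb.
Total product = 263 × 35.87 = 9433.81 lb.

9433.81 lb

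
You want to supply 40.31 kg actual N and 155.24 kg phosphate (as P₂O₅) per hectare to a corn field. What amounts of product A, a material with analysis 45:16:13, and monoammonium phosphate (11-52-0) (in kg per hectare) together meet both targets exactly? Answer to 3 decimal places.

With a, b = kg per hectare of product A and monoammonium phosphate:
N: 0.45·a + 0.11·b = 40.31
P₂O₅: 0.16·a + 0.52·b = 155.24
Solving simultaneously: a = 17.9519, b = 293.0148.

17.952 kg product A, 293.015 kg monoammonium phosphate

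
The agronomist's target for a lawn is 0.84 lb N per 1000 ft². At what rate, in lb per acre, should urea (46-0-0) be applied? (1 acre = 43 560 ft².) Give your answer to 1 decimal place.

79.5 lb of product per acre

Product per 1000 ft² = 0.84 / 46% = 1.82609 lb.
Convert to per acre: 1.82609 × 43.56 = 79.5443 lb.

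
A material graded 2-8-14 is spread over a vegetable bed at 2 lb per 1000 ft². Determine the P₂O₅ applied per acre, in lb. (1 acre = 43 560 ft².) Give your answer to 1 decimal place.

P₂O₅ per 1000 ft² = 2 × 8% = 0.16 lb.
Convert to per acre: 0.16 × 43.56 = 6.9696 lb.

7.0 lb P₂O₅ per acre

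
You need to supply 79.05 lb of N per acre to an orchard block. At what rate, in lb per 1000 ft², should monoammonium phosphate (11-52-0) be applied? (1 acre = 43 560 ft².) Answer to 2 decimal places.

16.50 lb of product per thousand sq ft

Product per acre = 79.05 / 11% = 718.636 lb.
Convert to per 1000 ft²: 718.636 × 0.0229568 = 16.4976 lb.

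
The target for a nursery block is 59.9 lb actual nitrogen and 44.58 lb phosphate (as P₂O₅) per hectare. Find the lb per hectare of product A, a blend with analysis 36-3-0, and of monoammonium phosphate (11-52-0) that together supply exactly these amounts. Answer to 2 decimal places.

142.71 lb product A, 77.50 lb monoammonium phosphate

Per-hectare balance (a = product A, b = monoammonium phosphate):
N: 0.36·a + 0.11·b = 59.9
P₂O₅: 0.03·a + 0.52·b = 44.58
Eliminate a: (row1) − 0.36/0.03·(row2) → -6.13·b = -475.06, so b = 77.4976.
Back-substitute: a = (59.9 − 0.11·77.4976) / 0.36 = 142.709.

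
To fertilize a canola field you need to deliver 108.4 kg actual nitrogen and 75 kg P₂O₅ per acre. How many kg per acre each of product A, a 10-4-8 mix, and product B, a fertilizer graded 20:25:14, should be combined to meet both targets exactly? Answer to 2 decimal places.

711.76 kg product A, 186.12 kg product B

Let a = kg of product A, b = kg of product B (per acre).
N: 0.1·a + 0.2·b = 108.4
P₂O₅: 0.04·a + 0.25·b = 75
From row1: a = (108.4 − 0.2·b) / 0.1.
Into row2: 0.04·(108.4 − 0.2·b)/0.1 + 0.25·b = 75 → b = 186.118, a = 711.7647.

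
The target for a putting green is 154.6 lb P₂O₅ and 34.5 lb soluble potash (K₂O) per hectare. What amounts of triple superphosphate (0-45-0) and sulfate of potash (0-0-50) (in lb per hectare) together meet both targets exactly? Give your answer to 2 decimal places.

With a, b = lb per hectare of triple superphosphate and sulfate of potash:
P₂O₅: 0.45·a + 0·b = 154.6
K₂O: 0·a + 0.5·b = 34.5
Solving simultaneously: a = 343.556, b = 69.

343.56 lb triple superphosphate, 69.00 lb sulfate of potash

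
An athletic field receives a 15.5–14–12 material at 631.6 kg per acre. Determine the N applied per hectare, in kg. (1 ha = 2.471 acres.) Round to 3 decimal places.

nitrogen per acre = 631.6 × 15.5% = 97.898 kg.
Convert to per hectare: 97.898 × 2.471 = 241.90596 kg.

241.906 kg N per hectare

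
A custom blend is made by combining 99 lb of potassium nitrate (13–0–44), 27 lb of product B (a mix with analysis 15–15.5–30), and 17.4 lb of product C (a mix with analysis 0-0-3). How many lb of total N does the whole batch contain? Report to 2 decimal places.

16.92 lb N

N mass = 13%×99 + 15%×27 + 0%×17.4 = 16.92 lb.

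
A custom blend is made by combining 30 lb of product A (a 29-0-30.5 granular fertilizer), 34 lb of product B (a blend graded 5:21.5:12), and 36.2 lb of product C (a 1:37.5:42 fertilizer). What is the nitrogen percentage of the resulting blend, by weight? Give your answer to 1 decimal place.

10.7% N

Total mass = 30 + 34 + 36.2 = 100.2 lb.
N mass = 29%×30 + 5%×34 + 1%×36.2 = 10.762 lb.
% N = 10.762 / 100.2 = 10.7405%.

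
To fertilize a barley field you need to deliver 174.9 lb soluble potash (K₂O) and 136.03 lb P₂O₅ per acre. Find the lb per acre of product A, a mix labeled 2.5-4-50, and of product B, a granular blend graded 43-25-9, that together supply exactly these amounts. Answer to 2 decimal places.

259.33 lb product A, 502.63 lb product B

With a, b = lb per acre of product A and product B:
K₂O: 0.5·a + 0.09·b = 174.9
P₂O₅: 0.04·a + 0.25·b = 136.03
Solving simultaneously: a = 259.327, b = 502.628.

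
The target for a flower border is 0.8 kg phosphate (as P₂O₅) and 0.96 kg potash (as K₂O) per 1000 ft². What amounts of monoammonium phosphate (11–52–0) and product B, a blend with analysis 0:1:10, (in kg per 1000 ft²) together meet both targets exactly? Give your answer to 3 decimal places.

With a, b = kg per 1000 ft² of monoammonium phosphate and product B:
P₂O₅: 0.52·a + 0.01·b = 0.8
K₂O: 0·a + 0.1·b = 0.96
Solving simultaneously: a = 1.35385, b = 9.6.

1.354 kg monoammonium phosphate, 9.600 kg product B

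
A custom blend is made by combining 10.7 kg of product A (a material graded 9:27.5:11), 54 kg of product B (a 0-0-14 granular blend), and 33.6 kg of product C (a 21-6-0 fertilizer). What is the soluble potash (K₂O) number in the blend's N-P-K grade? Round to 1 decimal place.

8.9% K₂O

Total mass = 10.7 + 54 + 33.6 = 98.3 kg.
K₂O mass = 11%×10.7 + 14%×54 + 0%×33.6 = 8.737 kg.
% K₂O = 8.737 / 98.3 = 8.8881%.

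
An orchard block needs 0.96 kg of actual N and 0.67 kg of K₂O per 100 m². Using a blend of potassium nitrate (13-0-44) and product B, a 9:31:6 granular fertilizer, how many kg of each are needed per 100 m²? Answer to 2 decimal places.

Let a = kg of potassium nitrate, b = kg of product B (per 100 m²).
N: 0.13·a + 0.09·b = 0.96
K₂O: 0.44·a + 0.06·b = 0.67
From row1: a = (0.96 − 0.09·b) / 0.13.
Into row2: 0.44·(0.96 − 0.09·b)/0.13 + 0.06·b = 0.67 → b = 10.544, a = 0.0849057.

0.08 kg potassium nitrate, 10.54 kg product B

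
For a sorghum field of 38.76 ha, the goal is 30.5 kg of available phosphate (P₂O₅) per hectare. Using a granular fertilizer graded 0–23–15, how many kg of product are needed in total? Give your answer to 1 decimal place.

5139.9 kg

Product per hectare = 30.5 / 23% = 132.609 kg.
Total product = 132.609 × 38.76 = 5139.91 kg.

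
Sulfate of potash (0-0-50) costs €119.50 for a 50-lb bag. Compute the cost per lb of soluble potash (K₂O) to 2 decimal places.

K₂O in bag = 50 × 50% = 25 lb.
Cost per lb K₂O = €119.50 / 25 = €4.7800.

€4.78 per lb K₂O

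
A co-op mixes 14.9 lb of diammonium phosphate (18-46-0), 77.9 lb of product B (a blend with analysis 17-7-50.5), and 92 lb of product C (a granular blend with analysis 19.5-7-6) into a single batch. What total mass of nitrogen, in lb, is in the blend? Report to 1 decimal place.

33.9 lb N

N mass = 18%×14.9 + 17%×77.9 + 19.5%×92 = 33.865 lb.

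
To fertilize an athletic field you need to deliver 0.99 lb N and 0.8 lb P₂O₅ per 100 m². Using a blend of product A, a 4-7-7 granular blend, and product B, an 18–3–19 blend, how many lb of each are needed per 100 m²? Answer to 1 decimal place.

10.0 lb product A, 3.3 lb product B

Per-100 m² balance (a = product A, b = product B):
N: 0.04·a + 0.18·b = 0.99
P₂O₅: 0.07·a + 0.03·b = 0.8
Eliminate a: (row1) − 0.04/0.07·(row2) → 0.162857·b = 0.532857, so b = 3.27193.
Back-substitute: a = (0.99 − 0.18·3.27193) / 0.04 = 10.0263.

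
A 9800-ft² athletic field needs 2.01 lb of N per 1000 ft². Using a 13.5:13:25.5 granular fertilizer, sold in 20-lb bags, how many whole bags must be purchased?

8 bags

Product per 1000 ft² = 2.01 / 13.5% = 14.8889 lb.
Total product = 14.8889 × 9800 / 1000 = 145.911 lb.
Bags = ⌈145.911 / 20⌉ = 8.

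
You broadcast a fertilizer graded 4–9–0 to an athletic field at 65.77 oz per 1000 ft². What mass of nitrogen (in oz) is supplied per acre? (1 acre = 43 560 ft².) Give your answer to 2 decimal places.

nitrogen per 1000 ft² = 65.77 × 4% = 2.6308 oz.
Convert to per acre: 2.6308 × 43.56 = 114.598 oz.

114.60 oz N per acre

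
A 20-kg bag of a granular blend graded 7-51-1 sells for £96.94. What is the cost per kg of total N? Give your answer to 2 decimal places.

N in bag = 20 × 7% = 1.4 kg.
Cost per kg N = £96.94 / 1.4 = £69.2429.

£69.24 per kg N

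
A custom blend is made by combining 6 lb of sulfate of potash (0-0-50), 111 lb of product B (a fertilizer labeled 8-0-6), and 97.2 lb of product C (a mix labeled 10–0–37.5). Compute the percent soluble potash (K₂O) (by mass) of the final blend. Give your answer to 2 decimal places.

21.53% K₂O

Total mass = 6 + 111 + 97.2 = 214.2 lb.
K₂O mass = 50%×6 + 6%×111 + 37.5%×97.2 = 46.11 lb.
% K₂O = 46.11 / 214.2 = 21.5266%.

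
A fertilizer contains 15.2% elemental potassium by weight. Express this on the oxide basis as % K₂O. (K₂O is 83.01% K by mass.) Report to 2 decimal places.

%K₂O = 15.2 / 0.8301 = 18.311%.

18.31% K₂O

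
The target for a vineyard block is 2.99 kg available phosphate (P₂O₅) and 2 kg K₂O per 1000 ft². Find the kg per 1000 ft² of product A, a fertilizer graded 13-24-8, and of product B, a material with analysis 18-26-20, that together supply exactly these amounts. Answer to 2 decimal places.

2.87 kg product A, 8.85 kg product B

Let a = kg of product A, b = kg of product B (per 1000 ft²).
P₂O₅: 0.24·a + 0.26·b = 2.99
K₂O: 0.08·a + 0.2·b = 2
Eliminate b: (row1) − 0.26/0.2·(row2) → 0.136·a = 0.39, so a = 2.86765.
Then b = (2 − 0.08·2.86765) / 0.2 = 8.85294.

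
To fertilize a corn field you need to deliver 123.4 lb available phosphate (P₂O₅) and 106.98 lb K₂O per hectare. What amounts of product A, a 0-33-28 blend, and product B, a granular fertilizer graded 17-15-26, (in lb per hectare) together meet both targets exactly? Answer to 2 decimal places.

366.14 lb product A, 17.16 lb product B

Let a = lb of product A, b = lb of product B (per hectare).
P₂O₅: 0.33·a + 0.15·b = 123.4
K₂O: 0.28·a + 0.26·b = 106.98
Eliminate b: (row1) − 0.15/0.26·(row2) → 0.168462·a = 61.6808, so a = 366.142.
Then b = (106.98 − 0.28·366.142) / 0.26 = 17.1553.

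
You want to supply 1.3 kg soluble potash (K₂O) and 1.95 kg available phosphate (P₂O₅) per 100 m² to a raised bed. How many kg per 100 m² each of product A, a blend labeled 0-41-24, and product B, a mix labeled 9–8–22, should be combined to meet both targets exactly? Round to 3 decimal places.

4.577 kg product A, 0.915 kg product B

With a, b = kg per 100 m² of product A and product B:
K₂O: 0.24·a + 0.22·b = 1.3
P₂O₅: 0.41·a + 0.08·b = 1.95
From row1: a = (1.3 − 0.22·b) / 0.24.
Into row2: 0.41·(1.3 − 0.22·b)/0.24 + 0.08·b = 1.95 → b = 0.915493, a = 4.57746.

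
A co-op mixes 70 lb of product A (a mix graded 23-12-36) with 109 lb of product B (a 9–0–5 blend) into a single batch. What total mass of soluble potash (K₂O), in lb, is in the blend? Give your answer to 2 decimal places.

K₂O mass = 36%×70 + 5%×109 = 30.65 lb.

30.65 lb K₂O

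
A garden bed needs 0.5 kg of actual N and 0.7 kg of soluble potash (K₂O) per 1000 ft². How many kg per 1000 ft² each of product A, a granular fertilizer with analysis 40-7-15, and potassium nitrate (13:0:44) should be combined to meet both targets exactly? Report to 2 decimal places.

0.82 kg product A, 1.31 kg potassium nitrate

Per-1000 ft² balance (a = product A, b = potassium nitrate):
N: 0.4·a + 0.13·b = 0.5
K₂O: 0.15·a + 0.44·b = 0.7
Solving simultaneously: a = 0.824281, b = 1.3099.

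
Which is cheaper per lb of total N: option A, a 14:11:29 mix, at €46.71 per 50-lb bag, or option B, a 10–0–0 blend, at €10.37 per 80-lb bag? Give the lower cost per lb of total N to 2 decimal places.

€1.30 per lb N (option B)

option A: N per bag = 50 × 14% = 7 lb; cost = 46.71 / 7 = €6.6729/lb N.
option B: N per bag = 80 × 10% = 8 lb; cost = 10.37 / 8 = €1.2962/lb N.
option B is cheaper.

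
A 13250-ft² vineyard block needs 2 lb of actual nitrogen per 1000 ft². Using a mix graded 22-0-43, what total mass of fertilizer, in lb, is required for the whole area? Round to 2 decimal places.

120.45 lb

Product per 1000 ft² = 2 / 22% = 9.09091 lb.
Total product = 9.09091 × 13250 / 1000 = 120.4545 lb.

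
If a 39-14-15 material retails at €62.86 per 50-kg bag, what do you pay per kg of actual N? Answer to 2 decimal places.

€3.22 per kg N

N in bag = 50 × 39% = 19.5 kg.
Cost per kg N = €62.86 / 19.5 = €3.2236.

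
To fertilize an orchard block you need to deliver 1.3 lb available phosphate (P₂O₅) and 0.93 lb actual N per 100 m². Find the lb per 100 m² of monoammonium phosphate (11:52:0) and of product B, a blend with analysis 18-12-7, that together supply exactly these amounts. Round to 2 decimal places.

Let a = lb of monoammonium phosphate, b = lb of product B (per 100 m²).
P₂O₅: 0.52·a + 0.12·b = 1.3
N: 0.11·a + 0.18·b = 0.93
Solving simultaneously: a = 1.52239, b = 4.23632.

1.52 lb monoammonium phosphate, 4.24 lb product B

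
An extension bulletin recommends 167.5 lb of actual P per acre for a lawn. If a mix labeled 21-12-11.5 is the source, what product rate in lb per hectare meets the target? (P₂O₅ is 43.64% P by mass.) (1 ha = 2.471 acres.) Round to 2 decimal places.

As P₂O₅: 167.5 / 0.4364 = 383.822 lb per acre.
Product per acre = 383.822 / 12% = 3198.52 lb.
Convert to per hectare: 3198.52 × 2.471 = 7903.538 lb.

7903.54 lb of product per hectare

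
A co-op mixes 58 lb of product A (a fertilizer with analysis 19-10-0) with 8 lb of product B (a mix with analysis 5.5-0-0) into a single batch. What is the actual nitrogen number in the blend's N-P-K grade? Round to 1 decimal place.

17.4% N

Total mass = 58 + 8 = 66 lb.
N mass = 19%×58 + 5.5%×8 = 11.46 lb.
% N = 11.46 / 66 = 17.3636%.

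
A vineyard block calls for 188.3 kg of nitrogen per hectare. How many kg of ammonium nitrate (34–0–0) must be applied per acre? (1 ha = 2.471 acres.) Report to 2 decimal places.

Product per hectare = 188.3 / 34% = 553.824 kg.
Convert to per acre: 553.824 × 0.404694 = 224.129 kg.

224.13 kg of product per acre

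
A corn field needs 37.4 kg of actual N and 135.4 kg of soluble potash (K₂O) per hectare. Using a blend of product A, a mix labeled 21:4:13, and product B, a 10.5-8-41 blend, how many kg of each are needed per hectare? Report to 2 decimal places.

Per-hectare balance (a = product A, b = product B):
N: 0.21·a + 0.105·b = 37.4
K₂O: 0.13·a + 0.41·b = 135.4
Eliminate a: (row1) − 0.21/0.13·(row2) → -0.557308·b = -181.323, so b = 325.355.
Back-substitute: a = (37.4 − 0.105·325.355) / 0.21 = 15.4175.

15.42 kg product A, 325.36 kg product B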